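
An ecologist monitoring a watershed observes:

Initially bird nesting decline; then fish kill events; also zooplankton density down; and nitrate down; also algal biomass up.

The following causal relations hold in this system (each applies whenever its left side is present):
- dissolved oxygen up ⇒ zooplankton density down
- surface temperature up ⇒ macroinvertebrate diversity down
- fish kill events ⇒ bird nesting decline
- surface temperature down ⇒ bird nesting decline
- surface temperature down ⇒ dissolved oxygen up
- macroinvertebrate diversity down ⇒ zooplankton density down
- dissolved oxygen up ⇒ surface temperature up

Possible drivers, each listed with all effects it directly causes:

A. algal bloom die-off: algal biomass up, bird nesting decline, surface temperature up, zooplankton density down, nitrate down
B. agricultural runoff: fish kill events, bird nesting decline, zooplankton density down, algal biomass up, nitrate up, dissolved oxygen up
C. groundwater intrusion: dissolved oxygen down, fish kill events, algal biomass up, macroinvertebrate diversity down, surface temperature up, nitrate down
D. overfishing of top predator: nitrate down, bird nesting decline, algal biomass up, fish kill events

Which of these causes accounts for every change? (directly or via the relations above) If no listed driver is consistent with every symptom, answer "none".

C

Per-candidate check:
(A) algal bloom die-off — does not account for fish kill events
(B) agricultural runoff — fails on nitrate down (predicts nitrate up, not nitrate down)
(C) groundwater intrusion — bird nesting decline yes (by fish kill events → bird nesting decline); fish kill events yes; zooplankton density down yes (by macroinvertebrate diversity down → zooplankton density down); nitrate down yes; algal biomass up yes
(D) overfishing of top predator — bird nesting decline yes; fish kill events yes; zooplankton density down NO; nitrate down yes; algal biomass up yes
(C) is the only candidate with no mismatches.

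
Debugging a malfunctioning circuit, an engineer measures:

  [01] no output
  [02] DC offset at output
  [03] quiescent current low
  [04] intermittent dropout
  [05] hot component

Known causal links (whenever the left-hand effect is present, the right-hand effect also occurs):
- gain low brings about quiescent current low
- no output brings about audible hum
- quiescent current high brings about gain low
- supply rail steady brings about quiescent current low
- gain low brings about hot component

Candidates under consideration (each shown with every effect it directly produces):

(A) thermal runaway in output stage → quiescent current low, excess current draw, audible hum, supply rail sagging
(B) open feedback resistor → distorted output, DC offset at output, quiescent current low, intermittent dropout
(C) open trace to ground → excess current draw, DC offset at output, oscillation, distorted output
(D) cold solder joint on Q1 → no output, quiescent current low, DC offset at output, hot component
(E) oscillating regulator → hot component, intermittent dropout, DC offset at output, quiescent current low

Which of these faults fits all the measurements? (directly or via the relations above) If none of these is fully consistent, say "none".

For each candidate, compare predicted effects to what was observed:
(A) thermal runaway in output stage — does not account for no output, DC offset at output, intermittent dropout, hot component
(B) open feedback resistor — no output NO; DC offset at output yes; quiescent current low yes; intermittent dropout yes; hot component NO
(C) open trace to ground — no output NO; DC offset at output yes; quiescent current low NO; intermittent dropout NO; hot component NO
(D) cold solder joint on Q1 — does not account for intermittent dropout
(E) oscillating regulator — no output NO; DC offset at output yes; quiescent current low yes; intermittent dropout yes; hot component yes
None of the listed candidates fits everything.

none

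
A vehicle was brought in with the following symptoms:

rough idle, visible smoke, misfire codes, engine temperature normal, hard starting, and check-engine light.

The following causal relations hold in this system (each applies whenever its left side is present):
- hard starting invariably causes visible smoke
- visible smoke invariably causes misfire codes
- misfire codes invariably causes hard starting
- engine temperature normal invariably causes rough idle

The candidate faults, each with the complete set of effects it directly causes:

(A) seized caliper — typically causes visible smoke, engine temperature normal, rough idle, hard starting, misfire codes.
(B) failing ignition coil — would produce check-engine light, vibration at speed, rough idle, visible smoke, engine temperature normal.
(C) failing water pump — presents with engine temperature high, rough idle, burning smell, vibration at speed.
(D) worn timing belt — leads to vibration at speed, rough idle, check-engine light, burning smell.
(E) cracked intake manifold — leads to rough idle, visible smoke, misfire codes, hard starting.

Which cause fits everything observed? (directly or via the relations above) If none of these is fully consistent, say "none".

Checking each candidate against the observations:
(A) seized caliper — rough idle match; visible smoke match; misfire codes match; engine temperature normal match; hard starting match; check-engine light miss
(B) failing ignition coil — accounts for every observation (misfire codes via visible smoke → misfire codes)
(C) failing water pump — fails on visible smoke, misfire codes, engine temperature normal, hard starting, check-engine light (predicts engine temperature high, not engine temperature normal)
(D) worn timing belt — rough idle match; visible smoke miss; misfire codes miss; engine temperature normal miss; hard starting miss; check-engine light match
(E) cracked intake manifold — does not account for engine temperature normal, check-engine light
Only (B) is consistent with every observation.

B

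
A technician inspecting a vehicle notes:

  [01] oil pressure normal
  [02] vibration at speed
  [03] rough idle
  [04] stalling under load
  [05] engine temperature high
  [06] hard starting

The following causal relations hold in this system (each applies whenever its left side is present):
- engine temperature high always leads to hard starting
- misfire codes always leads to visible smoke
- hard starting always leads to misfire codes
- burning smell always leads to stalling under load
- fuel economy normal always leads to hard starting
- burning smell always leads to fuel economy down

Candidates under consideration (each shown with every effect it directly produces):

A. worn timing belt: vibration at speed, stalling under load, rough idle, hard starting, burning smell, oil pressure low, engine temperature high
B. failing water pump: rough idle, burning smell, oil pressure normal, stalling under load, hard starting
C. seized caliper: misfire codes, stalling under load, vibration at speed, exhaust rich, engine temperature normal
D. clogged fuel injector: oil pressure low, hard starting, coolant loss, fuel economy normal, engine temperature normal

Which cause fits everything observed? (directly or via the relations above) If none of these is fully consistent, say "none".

Per-candidate check:
(A) worn timing belt — oil pressure normal ✗; vibration at speed ✓; rough idle ✓; stalling under load ✓; engine temperature high ✓; hard starting ✓
(B) failing water pump — oil pressure normal ✓; vibration at speed ✗; rough idle ✓; stalling under load ✓; engine temperature high ✗; hard starting ✓
(C) seized caliper — oil pressure normal ✗; vibration at speed ✓; rough idle ✗; stalling under load ✓; engine temperature high ✗; hard starting ✗
(D) clogged fuel injector — oil pressure normal ✗; vibration at speed ✗; rough idle ✗; stalling under load ✗; engine temperature high ✗; hard starting ✓
Every candidate fails on at least one observation.

none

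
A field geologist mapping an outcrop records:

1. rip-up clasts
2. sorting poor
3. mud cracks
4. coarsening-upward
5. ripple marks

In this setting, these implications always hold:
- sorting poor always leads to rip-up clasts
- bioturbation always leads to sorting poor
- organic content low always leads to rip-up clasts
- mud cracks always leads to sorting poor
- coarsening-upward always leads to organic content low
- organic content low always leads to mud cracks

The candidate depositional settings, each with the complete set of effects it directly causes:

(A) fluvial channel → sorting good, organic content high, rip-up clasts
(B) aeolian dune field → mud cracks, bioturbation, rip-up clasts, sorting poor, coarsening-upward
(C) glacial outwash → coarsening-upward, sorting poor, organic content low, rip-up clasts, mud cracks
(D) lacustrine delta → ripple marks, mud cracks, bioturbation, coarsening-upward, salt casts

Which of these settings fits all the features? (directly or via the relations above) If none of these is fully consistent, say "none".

D

Checking each candidate against the observations:
(A) fluvial channel — rip-up clasts yes; sorting poor NO; mud cracks NO; coarsening-upward NO; ripple marks NO
(B) aeolian dune field — rip-up clasts yes; sorting poor yes; mud cracks yes; coarsening-upward yes; ripple marks NO
(C) glacial outwash — does not account for ripple marks
(D) lacustrine delta — rip-up clasts yes (by coarsening-upward → organic content low → rip-up clasts); sorting poor yes (by mud cracks → sorting poor); mud cracks yes; coarsening-upward yes; ripple marks yes
(D) alone accounts for all the evidence.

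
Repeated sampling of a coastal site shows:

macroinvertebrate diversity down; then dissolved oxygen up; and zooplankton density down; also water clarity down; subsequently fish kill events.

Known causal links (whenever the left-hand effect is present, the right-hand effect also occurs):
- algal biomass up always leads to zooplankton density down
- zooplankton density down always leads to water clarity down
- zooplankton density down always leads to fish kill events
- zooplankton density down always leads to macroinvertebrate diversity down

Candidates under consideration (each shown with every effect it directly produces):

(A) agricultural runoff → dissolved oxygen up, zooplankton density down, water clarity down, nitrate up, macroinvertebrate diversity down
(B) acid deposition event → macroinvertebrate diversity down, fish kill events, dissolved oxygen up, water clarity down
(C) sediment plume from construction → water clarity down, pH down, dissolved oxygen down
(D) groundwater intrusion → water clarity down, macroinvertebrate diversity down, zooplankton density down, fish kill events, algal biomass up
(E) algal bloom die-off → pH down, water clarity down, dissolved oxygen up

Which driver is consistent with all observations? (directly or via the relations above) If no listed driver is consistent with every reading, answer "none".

Checking each candidate against the observations:
(A) agricultural runoff — macroinvertebrate diversity down +; dissolved oxygen up +; zooplankton density down +; water clarity down +; fish kill events + (via zooplankton density down → fish kill events)
(B) acid deposition event — does not account for zooplankton density down
(C) sediment plume from construction — fails on macroinvertebrate diversity down, dissolved oxygen up, zooplankton density down, fish kill events (predicts dissolved oxygen down, not dissolved oxygen up)
(D) groundwater intrusion — does not account for dissolved oxygen up
(E) algal bloom die-off — does not account for macroinvertebrate diversity down, zooplankton density down, fish kill events
(A) is the only candidate with no mismatches.

A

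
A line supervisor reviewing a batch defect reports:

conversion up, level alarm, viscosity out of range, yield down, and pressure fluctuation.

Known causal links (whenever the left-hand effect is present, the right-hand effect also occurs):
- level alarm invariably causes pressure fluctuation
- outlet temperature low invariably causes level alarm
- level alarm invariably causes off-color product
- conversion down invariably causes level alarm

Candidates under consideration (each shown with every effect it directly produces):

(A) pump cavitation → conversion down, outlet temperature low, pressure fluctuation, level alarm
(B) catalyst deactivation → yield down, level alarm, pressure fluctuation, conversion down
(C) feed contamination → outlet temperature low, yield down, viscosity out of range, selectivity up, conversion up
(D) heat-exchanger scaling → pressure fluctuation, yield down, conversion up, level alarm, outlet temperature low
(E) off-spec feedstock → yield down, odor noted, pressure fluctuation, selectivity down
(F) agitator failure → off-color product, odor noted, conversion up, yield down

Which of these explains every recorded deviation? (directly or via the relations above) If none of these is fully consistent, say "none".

Testing each hypothesis:
(A) pump cavitation — fails on conversion up, viscosity out of range, yield down (predicts conversion down, not conversion up)
(B) catalyst deactivation — conversion up ✗; level alarm ✓; viscosity out of range ✗; yield down ✓; pressure fluctuation ✓
(C) feed contamination — accounts for every observation (level alarm through outlet temperature low → level alarm)
(D) heat-exchanger scaling — conversion up ✓; level alarm ✓; viscosity out of range ✗; yield down ✓; pressure fluctuation ✓
(E) off-spec feedstock — does not account for conversion up, level alarm, viscosity out of range
(F) agitator failure — conversion up ✓; level alarm ✗; viscosity out of range ✗; yield down ✓; pressure fluctuation ✗
(C) is the only candidate with no mismatches.

C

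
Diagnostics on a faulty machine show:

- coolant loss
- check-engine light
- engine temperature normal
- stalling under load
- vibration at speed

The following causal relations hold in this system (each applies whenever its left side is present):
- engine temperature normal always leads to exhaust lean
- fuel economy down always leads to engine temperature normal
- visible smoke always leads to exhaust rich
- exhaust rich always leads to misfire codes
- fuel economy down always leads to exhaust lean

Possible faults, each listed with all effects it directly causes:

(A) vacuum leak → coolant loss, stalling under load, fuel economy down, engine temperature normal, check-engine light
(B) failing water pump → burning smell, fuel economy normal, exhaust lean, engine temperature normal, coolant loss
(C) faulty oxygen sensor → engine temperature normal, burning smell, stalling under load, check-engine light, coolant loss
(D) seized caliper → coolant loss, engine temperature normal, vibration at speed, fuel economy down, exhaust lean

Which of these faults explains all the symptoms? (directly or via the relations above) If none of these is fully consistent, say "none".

none

Per-candidate check:
(A) vacuum leak — coolant loss match; check-engine light match; engine temperature normal match; stalling under load match; vibration at speed miss
(B) failing water pump — does not account for check-engine light, stalling under load, vibration at speed
(C) faulty oxygen sensor — does not account for vibration at speed
(D) seized caliper — does not account for check-engine light, stalling under load
No candidate is consistent with all observations.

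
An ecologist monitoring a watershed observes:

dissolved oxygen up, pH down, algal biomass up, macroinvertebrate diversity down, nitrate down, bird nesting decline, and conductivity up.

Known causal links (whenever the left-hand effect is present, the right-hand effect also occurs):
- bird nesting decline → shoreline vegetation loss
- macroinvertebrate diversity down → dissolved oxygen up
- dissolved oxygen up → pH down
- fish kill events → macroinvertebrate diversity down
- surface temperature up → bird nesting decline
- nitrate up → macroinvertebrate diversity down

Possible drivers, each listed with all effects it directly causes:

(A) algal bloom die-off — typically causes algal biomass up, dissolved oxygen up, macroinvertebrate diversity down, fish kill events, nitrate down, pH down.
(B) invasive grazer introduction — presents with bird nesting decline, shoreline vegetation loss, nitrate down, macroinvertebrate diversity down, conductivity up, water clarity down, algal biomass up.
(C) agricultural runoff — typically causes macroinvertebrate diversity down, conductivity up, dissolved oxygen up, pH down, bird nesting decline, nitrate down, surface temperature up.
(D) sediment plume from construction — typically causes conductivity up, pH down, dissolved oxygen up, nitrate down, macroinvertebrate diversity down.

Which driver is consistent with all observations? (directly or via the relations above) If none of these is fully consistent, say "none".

Checking each candidate against the observations:
(A) algal bloom die-off — does not account for bird nesting decline, conductivity up
(B) invasive grazer introduction — dissolved oxygen up ✓ (by macroinvertebrate diversity down → dissolved oxygen up); pH down ✓ (by macroinvertebrate diversity down → dissolved oxygen up → pH down); algal biomass up ✓; macroinvertebrate diversity down ✓; nitrate down ✓; bird nesting decline ✓; conductivity up ✓
(C) agricultural runoff — does not account for algal biomass up
(D) sediment plume from construction — dissolved oxygen up ✓; pH down ✓; algal biomass up ✗; macroinvertebrate diversity down ✓; nitrate down ✓; bird nesting decline ✗; conductivity up ✓
(B) alone accounts for all the evidence.

B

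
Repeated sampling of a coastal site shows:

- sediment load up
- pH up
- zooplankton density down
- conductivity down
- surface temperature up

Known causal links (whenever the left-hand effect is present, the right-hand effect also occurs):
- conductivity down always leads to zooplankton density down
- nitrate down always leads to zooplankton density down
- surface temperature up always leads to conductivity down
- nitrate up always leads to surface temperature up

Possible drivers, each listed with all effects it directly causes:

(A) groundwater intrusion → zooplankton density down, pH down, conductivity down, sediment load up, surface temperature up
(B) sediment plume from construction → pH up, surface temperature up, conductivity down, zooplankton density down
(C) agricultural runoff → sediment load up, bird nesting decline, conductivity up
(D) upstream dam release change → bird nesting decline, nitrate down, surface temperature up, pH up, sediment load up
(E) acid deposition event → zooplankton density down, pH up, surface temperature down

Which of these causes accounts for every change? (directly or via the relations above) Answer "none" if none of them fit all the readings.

D

Checking each candidate against the observations:
(A) groundwater intrusion — fails on pH up (predicts pH down, not pH up)
(B) sediment plume from construction — sediment load up ✗; pH up ✓; zooplankton density down ✓; conductivity down ✓; surface temperature up ✓
(C) agricultural runoff — sediment load up ✓; pH up ✗; zooplankton density down ✗; conductivity down ✗; surface temperature up ✗
(D) upstream dam release change — sediment load up ✓; pH up ✓; zooplankton density down ✓ (via nitrate down → zooplankton density down); conductivity down ✓ (via surface temperature up → conductivity down); surface temperature up ✓
(E) acid deposition event — sediment load up ✗; pH up ✓; zooplankton density down ✓; conductivity down ✗; surface temperature up ✗
(D) alone accounts for all the evidence.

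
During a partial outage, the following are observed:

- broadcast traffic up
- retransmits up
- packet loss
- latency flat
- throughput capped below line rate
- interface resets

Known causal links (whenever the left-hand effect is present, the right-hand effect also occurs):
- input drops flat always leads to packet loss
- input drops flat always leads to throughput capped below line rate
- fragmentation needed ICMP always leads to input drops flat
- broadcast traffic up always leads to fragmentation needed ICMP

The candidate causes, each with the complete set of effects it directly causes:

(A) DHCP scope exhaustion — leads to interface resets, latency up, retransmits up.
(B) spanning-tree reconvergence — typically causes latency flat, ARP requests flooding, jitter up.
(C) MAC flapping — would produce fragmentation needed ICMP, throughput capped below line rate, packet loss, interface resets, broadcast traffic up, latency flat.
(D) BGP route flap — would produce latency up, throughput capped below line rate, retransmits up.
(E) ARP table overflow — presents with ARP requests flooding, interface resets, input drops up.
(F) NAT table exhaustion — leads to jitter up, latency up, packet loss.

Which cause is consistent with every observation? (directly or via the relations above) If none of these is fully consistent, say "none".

Checking each candidate against the observations:
(A) DHCP scope exhaustion — fails on broadcast traffic up, packet loss, latency flat, throughput capped below line rate (predicts latency up, not latency flat)
(B) spanning-tree reconvergence — broadcast traffic up miss; retransmits up miss; packet loss miss; latency flat match; throughput capped below line rate miss; interface resets miss
(C) MAC flapping — broadcast traffic up match; retransmits up miss; packet loss match; latency flat match; throughput capped below line rate match; interface resets match
(D) BGP route flap — broadcast traffic up miss; retransmits up match; packet loss miss; latency flat miss; throughput capped below line rate match; interface resets miss
(E) ARP table overflow — does not account for broadcast traffic up, retransmits up, packet loss, latency flat, throughput capped below line rate
(F) NAT table exhaustion — broadcast traffic up miss; retransmits up miss; packet loss match; latency flat miss; throughput capped below line rate miss; interface resets miss
No candidate is consistent with all observations.

none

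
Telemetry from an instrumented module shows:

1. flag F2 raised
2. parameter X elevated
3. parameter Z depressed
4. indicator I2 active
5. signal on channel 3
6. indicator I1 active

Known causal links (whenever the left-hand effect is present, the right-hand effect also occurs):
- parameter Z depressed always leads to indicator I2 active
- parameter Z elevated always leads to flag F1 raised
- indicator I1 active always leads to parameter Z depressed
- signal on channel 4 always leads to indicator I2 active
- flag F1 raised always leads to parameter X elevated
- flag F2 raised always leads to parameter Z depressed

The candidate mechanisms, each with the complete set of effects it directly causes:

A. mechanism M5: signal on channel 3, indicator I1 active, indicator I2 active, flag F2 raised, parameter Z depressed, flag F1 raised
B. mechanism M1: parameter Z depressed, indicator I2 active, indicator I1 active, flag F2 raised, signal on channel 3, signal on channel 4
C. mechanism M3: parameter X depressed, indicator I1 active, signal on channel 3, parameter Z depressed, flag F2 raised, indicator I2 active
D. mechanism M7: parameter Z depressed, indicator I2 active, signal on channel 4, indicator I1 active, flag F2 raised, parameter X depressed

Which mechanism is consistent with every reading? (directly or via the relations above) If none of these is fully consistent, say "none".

A

For each candidate, compare predicted effects to what was observed:
(A) mechanism M5 — flag F2 raised yes; parameter X elevated yes (by flag F1 raised → parameter X elevated); parameter Z depressed yes; indicator I2 active yes; signal on channel 3 yes; indicator I1 active yes
(B) mechanism M1 — does not account for parameter X elevated
(C) mechanism M3 — flag F2 raised yes; parameter X elevated NO; parameter Z depressed yes; indicator I2 active yes; signal on channel 3 yes; indicator I1 active yes
(D) mechanism M7 — fails on parameter X elevated, signal on channel 3 (predicts parameter X depressed, not parameter X elevated)
(A) alone accounts for all the evidence.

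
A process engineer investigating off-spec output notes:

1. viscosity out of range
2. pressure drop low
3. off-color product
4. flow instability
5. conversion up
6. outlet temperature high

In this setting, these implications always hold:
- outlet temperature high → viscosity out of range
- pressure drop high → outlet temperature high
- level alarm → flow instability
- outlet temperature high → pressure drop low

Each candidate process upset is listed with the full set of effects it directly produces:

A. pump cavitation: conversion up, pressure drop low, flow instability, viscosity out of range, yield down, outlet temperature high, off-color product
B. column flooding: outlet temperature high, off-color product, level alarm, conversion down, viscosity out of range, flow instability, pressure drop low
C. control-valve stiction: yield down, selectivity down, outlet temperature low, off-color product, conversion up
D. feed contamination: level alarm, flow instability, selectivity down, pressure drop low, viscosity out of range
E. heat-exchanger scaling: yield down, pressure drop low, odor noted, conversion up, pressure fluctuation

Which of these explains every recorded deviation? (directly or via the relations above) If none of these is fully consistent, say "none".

A

Per-candidate check:
(A) pump cavitation — accounts for every observation
(B) column flooding — fails on conversion up (predicts conversion down, not conversion up)
(C) control-valve stiction — viscosity out of range miss; pressure drop low miss; off-color product match; flow instability miss; conversion up match; outlet temperature high miss
(D) feed contamination — does not account for off-color product, conversion up, outlet temperature high
(E) heat-exchanger scaling — does not account for viscosity out of range, off-color product, flow instability, outlet temperature high
(A) alone accounts for all the evidence.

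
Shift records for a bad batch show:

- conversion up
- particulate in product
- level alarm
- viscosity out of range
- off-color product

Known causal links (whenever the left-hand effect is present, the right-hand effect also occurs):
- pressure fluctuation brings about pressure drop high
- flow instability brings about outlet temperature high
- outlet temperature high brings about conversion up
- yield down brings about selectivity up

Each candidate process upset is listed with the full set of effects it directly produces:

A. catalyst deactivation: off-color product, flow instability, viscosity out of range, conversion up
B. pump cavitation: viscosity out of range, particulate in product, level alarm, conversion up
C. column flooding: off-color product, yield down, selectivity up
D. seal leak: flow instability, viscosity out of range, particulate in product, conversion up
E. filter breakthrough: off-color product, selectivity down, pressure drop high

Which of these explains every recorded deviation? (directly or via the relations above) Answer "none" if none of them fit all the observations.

Per-candidate check:
(A) catalyst deactivation — does not account for particulate in product, level alarm
(B) pump cavitation — does not account for off-color product
(C) column flooding — conversion up -; particulate in product -; level alarm -; viscosity out of range -; off-color product +
(D) seal leak — does not account for level alarm, off-color product
(E) filter breakthrough — conversion up -; particulate in product -; level alarm -; viscosity out of range -; off-color product +
No candidate is consistent with all observations.

none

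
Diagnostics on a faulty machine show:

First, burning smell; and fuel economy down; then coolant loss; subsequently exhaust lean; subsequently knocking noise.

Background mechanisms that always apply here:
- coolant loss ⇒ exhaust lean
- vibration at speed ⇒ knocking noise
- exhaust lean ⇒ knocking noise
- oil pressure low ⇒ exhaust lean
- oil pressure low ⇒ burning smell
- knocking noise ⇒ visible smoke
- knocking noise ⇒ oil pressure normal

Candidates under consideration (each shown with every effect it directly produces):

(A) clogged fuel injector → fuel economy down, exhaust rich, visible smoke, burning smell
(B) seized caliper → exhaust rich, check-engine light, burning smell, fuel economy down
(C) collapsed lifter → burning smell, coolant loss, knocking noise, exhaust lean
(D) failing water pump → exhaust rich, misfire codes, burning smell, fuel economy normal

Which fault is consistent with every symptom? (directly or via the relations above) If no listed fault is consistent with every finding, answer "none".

none

For each candidate, compare predicted effects to what was observed:
(A) clogged fuel injector — burning smell ✓; fuel economy down ✓; coolant loss ✗; exhaust lean ✗; knocking noise ✗
(B) seized caliper — burning smell ✓; fuel economy down ✓; coolant loss ✗; exhaust lean ✗; knocking noise ✗
(C) collapsed lifter — does not account for fuel economy down
(D) failing water pump — fails on fuel economy down, coolant loss, exhaust lean, knocking noise (predicts fuel economy normal, not fuel economy down; predicts exhaust rich, not exhaust lean)
None of the listed candidates fits everything.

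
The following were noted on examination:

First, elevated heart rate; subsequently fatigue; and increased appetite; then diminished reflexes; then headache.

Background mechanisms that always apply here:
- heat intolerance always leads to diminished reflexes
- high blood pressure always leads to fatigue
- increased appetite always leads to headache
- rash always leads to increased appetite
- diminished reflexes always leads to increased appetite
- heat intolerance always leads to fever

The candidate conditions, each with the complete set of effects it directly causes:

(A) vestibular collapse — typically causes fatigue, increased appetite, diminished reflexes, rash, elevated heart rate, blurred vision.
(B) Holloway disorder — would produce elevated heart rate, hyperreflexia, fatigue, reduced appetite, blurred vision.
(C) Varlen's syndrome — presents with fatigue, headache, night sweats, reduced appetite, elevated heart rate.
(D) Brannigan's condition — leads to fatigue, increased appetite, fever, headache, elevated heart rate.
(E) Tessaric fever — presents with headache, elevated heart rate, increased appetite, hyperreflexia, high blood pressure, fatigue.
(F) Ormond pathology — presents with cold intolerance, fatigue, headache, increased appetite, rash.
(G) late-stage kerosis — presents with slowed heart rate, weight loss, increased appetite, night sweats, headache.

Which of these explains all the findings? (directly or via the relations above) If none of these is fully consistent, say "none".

A

For each candidate, compare predicted effects to what was observed:
(A) vestibular collapse — accounts for every observation (headache via increased appetite → headache)
(B) Holloway disorder — elevated heart rate match; fatigue match; increased appetite miss; diminished reflexes miss; headache miss
(C) Varlen's syndrome — fails on increased appetite, diminished reflexes (predicts reduced appetite, not increased appetite)
(D) Brannigan's condition — elevated heart rate match; fatigue match; increased appetite match; diminished reflexes miss; headache match
(E) Tessaric fever — fails on diminished reflexes (predicts hyperreflexia, not diminished reflexes)
(F) Ormond pathology — elevated heart rate miss; fatigue match; increased appetite match; diminished reflexes miss; headache match
(G) late-stage kerosis — fails on elevated heart rate, fatigue, diminished reflexes (predicts slowed heart rate, not elevated heart rate)
(A) alone accounts for all the evidence.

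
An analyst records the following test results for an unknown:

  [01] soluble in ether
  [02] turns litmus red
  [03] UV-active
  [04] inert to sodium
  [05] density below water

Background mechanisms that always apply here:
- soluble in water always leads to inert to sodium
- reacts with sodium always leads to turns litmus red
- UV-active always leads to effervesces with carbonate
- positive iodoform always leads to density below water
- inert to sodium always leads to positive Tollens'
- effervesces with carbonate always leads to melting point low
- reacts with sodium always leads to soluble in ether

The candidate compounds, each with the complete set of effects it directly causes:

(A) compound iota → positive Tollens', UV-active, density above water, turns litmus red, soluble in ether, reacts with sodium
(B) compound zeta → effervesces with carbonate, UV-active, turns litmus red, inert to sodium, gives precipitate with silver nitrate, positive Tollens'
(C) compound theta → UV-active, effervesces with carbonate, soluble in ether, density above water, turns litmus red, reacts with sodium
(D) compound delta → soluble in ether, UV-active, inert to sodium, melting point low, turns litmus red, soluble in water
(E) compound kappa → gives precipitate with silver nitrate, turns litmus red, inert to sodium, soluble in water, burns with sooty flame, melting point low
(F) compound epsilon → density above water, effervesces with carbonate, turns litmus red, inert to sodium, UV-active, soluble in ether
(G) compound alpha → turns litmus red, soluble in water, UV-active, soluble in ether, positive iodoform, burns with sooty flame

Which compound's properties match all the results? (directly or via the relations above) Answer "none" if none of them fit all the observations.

G

Checking each candidate against the observations:
(A) compound iota — fails on inert to sodium, density below water (predicts reacts with sodium, not inert to sodium; predicts density above water, not density below water)
(B) compound zeta — does not account for soluble in ether, density below water
(C) compound theta — soluble in ether ✓; turns litmus red ✓; UV-active ✓; inert to sodium ✗; density below water ✗
(D) compound delta — soluble in ether ✓; turns litmus red ✓; UV-active ✓; inert to sodium ✓; density below water ✗
(E) compound kappa — soluble in ether ✗; turns litmus red ✓; UV-active ✗; inert to sodium ✓; density below water ✗
(F) compound epsilon — fails on density below water (predicts density above water, not density below water)
(G) compound alpha — accounts for every observation (inert to sodium via soluble in water → inert to sodium)
(G) is the only candidate with no mismatches.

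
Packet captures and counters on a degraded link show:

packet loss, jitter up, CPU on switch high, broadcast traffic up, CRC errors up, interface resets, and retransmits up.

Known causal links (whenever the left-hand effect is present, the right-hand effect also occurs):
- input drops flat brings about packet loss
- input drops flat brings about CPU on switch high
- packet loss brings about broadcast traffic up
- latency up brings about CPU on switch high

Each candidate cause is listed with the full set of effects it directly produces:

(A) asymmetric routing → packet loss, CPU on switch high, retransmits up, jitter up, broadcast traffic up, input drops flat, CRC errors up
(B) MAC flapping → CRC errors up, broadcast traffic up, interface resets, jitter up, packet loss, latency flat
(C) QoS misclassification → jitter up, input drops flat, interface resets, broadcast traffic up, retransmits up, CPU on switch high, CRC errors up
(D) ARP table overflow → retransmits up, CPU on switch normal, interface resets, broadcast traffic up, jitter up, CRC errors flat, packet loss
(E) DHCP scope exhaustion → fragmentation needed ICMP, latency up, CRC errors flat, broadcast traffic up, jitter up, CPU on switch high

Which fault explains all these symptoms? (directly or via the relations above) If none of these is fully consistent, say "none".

Testing each hypothesis:
(A) asymmetric routing — packet loss yes; jitter up yes; CPU on switch high yes; broadcast traffic up yes; CRC errors up yes; interface resets NO; retransmits up yes
(B) MAC flapping — does not account for CPU on switch high, retransmits up
(C) QoS misclassification — packet loss yes (by input drops flat → packet loss); jitter up yes; CPU on switch high yes; broadcast traffic up yes; CRC errors up yes; interface resets yes; retransmits up yes
(D) ARP table overflow — packet loss yes; jitter up yes; CPU on switch high NO; broadcast traffic up yes; CRC errors up NO; interface resets yes; retransmits up yes
(E) DHCP scope exhaustion — fails on packet loss, CRC errors up, interface resets, retransmits up (predicts CRC errors flat, not CRC errors up)
(C) alone accounts for all the evidence.

C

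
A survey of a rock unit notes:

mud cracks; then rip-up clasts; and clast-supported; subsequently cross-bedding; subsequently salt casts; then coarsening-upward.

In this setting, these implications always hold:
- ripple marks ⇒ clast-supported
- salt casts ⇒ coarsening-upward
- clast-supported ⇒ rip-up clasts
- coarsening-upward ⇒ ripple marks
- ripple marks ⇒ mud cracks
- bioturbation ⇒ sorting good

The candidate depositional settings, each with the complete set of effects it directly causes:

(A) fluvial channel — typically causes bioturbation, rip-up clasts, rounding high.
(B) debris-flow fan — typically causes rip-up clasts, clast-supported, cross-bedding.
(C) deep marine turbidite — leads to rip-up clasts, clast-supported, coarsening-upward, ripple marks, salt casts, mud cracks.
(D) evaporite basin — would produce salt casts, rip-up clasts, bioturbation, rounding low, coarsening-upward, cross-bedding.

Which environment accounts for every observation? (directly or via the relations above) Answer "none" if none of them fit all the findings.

Testing each hypothesis:
(A) fluvial channel — mud cracks miss; rip-up clasts match; clast-supported miss; cross-bedding miss; salt casts miss; coarsening-upward miss
(B) debris-flow fan — does not account for mud cracks, salt casts, coarsening-upward
(C) deep marine turbidite — mud cracks match; rip-up clasts match; clast-supported match; cross-bedding miss; salt casts match; coarsening-upward match
(D) evaporite basin — accounts for every observation (mud cracks by coarsening-upward → ripple marks → mud cracks)
(D) is the only candidate with no mismatches.

D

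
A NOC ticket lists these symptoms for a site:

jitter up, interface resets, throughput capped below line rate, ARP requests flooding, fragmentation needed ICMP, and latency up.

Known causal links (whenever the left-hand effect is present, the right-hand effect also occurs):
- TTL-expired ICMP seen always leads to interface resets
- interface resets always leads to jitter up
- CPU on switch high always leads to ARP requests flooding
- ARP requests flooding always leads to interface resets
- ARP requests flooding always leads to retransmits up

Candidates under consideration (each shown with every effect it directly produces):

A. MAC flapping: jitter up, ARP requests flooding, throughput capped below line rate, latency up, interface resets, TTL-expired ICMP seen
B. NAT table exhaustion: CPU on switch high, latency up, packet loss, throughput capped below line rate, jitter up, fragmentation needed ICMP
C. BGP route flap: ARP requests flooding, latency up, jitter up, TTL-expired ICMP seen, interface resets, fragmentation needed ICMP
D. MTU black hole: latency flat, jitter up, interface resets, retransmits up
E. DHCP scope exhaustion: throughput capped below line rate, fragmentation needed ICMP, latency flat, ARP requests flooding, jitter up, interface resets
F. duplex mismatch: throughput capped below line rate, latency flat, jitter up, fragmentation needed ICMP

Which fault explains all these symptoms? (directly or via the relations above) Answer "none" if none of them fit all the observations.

B

Testing each hypothesis:
(A) MAC flapping — jitter up yes; interface resets yes; throughput capped below line rate yes; ARP requests flooding yes; fragmentation needed ICMP NO; latency up yes
(B) NAT table exhaustion — accounts for every observation (interface resets through CPU on switch high → ARP requests flooding → interface resets)
(C) BGP route flap — jitter up yes; interface resets yes; throughput capped below line rate NO; ARP requests flooding yes; fragmentation needed ICMP yes; latency up yes
(D) MTU black hole — fails on throughput capped below line rate, ARP requests flooding, fragmentation needed ICMP, latency up (predicts latency flat, not latency up)
(E) DHCP scope exhaustion — jitter up yes; interface resets yes; throughput capped below line rate yes; ARP requests flooding yes; fragmentation needed ICMP yes; latency up NO
(F) duplex mismatch — jitter up yes; interface resets NO; throughput capped below line rate yes; ARP requests flooding NO; fragmentation needed ICMP yes; latency up NO
(B) is the only candidate with no mismatches.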